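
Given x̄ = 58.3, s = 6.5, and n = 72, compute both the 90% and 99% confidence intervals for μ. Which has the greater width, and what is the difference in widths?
99% CI is wider by 1.51

df = 71
90% CI: t* = 1.667, (57.02, 59.58), width = 2 · t* · s/√n = 2.55
99% CI: t* = 2.647, (56.27, 60.33), width = 2 · t* · s/√n = 4.06

The 99% CI is wider by 4.06 - 2.55 = 1.51.
Higher confidence requires a wider interval.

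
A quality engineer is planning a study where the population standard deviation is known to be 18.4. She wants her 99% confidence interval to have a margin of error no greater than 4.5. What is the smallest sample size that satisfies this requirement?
n ≥ 111

For margin E ≤ 4.5:
n ≥ (z* · σ / E)²
n ≥ (2.576 · 18.4 / 4.5)²
n ≥ 110.94

Minimum n = 111 (rounding up)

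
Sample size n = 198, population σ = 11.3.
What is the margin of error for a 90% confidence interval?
Margin of error = 1.32

Margin of error = z* · σ/√n
= 1.645 · 11.3/√198
= 1.645 · 11.3/14.0712
= 1.32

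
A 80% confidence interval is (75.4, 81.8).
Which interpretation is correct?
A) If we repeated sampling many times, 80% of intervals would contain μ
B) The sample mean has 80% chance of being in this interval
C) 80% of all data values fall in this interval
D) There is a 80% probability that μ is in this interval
A

A) Correct — this is the frequentist long-run coverage interpretation.
B) Wrong — x̄ is observed and sits in the interval by construction.
C) Wrong — a CI is about the parameter μ, not individual data values.
D) Wrong — μ is fixed; the randomness lives in the interval, not in μ.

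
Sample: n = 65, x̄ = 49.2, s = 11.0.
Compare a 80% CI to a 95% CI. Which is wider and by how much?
95% CI is wider by 1.92

df = 64
80% CI: t* = 1.295, (47.43, 50.97), width = 2 · t* · s/√n = 3.53
95% CI: t* = 1.998, (46.47, 51.93), width = 2 · t* · s/√n = 5.45

The 95% CI is wider by 5.45 - 3.53 = 1.92.
Higher confidence requires a wider interval.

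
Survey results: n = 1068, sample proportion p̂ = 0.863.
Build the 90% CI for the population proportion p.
(0.846, 0.880)

Proportion CI:
SE = √(p̂(1-p̂)/n) = √(0.863 · 0.137 / 1068) = 0.01052

z* = 1.645
Margin = z* · SE = 1.645 · 0.01052 = 0.0173

CI: 0.863 ± 0.0173 = (0.846, 0.880)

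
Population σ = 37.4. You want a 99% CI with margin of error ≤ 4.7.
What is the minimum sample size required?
n ≥ 421

For margin E ≤ 4.7:
n ≥ (z* · σ / E)²
n ≥ (2.576 · 37.4 / 4.7)²
n ≥ 420.18

Minimum n = 421 (rounding up)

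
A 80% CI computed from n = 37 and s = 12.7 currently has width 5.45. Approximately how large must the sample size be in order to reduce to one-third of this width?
n ≈ 333

CI width ∝ 1/√n
To reduce width by factor 3, need √n to grow by 3 → need 3² = 9 times as many samples.

Current: n = 37, width = 5.45
New: n = 333, width ≈ 1.79

Width reduced by factor of 5.45/1.79 = 3.04.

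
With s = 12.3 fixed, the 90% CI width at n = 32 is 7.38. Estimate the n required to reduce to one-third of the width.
n ≈ 288

CI width ∝ 1/√n
To reduce width by factor 3, need √n to grow by 3 → need 3² = 9 times as many samples.

Current: n = 32, width = 7.38
New: n = 288, width ≈ 2.39

Width reduced by factor of 7.38/2.39 = 3.09.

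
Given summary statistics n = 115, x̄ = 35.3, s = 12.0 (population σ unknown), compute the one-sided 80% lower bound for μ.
μ ≥ 34.35

Lower bound (one-sided):
t* = 0.845 (one-sided for 80%)
Lower bound = x̄ - t* · s/√n = 35.3 - 0.845 · 12.0/√115 = 34.35

We are 80% confident that μ ≥ 34.35.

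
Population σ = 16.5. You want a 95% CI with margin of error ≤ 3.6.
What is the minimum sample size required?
n ≥ 81

For margin E ≤ 3.6:
n ≥ (z* · σ / E)²
n ≥ (1.960 · 16.5 / 3.6)²
n ≥ 80.70

Minimum n = 81 (rounding up)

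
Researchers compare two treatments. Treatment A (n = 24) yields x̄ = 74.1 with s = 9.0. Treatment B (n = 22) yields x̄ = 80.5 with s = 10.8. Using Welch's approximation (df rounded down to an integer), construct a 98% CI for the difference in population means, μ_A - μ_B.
(-13.53, 0.73)

Difference: x̄₁ - x̄₂ = -6.40
SE = √(s₁²/n₁ + s₂²/n₂) = √(9.0²/24 + 10.8²/22) = 2.9456
df = 41.06 → 41 (Welch–Satterthwaite, rounded down)
t* = 2.421

CI: -6.40 ± 2.421 · 2.9456 = -6.40 ± 7.13 = (-13.53, 0.73)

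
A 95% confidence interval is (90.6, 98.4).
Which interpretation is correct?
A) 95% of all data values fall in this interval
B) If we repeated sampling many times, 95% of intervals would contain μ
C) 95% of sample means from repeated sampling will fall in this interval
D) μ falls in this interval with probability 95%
B

A) Wrong — a CI is about the parameter μ, not individual data values.
B) Correct — this is the frequentist long-run coverage interpretation.
C) Wrong — coverage applies to intervals containing μ, not to future x̄ values.
D) Wrong — μ is fixed; the randomness lives in the interval, not in μ.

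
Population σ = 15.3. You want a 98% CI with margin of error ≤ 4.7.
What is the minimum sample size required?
n ≥ 58

For margin E ≤ 4.7:
n ≥ (z* · σ / E)²
n ≥ (2.326 · 15.3 / 4.7)²
n ≥ 57.33

Minimum n = 58 (rounding up)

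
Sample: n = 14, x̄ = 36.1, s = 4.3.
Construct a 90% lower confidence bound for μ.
μ ≥ 34.55

Lower bound (one-sided):
t* = 1.350 (one-sided for 90%)
Lower bound = x̄ - t* · s/√n = 36.1 - 1.350 · 4.3/√14 = 34.55

We are 90% confident that μ ≥ 34.55.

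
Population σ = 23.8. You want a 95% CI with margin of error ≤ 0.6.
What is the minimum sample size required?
n ≥ 6045

For margin E ≤ 0.6:
n ≥ (z* · σ / E)²
n ≥ (1.960 · 23.8 / 0.6)²
n ≥ 6044.54

Minimum n = 6045 (rounding up)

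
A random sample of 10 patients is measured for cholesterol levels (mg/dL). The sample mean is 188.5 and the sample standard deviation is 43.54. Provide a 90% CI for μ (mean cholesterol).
(163.26, 213.74)

t-interval (σ unknown):
df = n - 1 = 9
t* = 1.833 for 90% confidence

Margin of error = t* · s/√n = 1.833 · 43.54/√10 = 25.24

CI: (163.26, 213.74)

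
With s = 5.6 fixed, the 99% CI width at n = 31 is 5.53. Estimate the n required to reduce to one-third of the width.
n ≈ 279

CI width ∝ 1/√n
To reduce width by factor 3, need √n to grow by 3 → need 3² = 9 times as many samples.

Current: n = 31, width = 5.53
New: n = 279, width ≈ 1.74

Width reduced by factor of 5.53/1.74 = 3.18.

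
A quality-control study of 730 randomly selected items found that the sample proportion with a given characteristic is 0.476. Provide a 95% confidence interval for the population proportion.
(0.440, 0.512)

Proportion CI:
SE = √(p̂(1-p̂)/n) = √(0.476 · 0.524 / 730) = 0.01848

z* = 1.960
Margin = z* · SE = 1.960 · 0.01848 = 0.0362

CI: 0.476 ± 0.0362 = (0.440, 0.512)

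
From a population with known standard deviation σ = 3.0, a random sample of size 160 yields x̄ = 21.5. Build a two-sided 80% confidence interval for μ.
(21.20, 21.80)

z-interval (σ known):
z* = 1.282 for 80% confidence

Margin of error = z* · σ/√n = 1.282 · 3.0/√160 = 0.30

CI: (21.5 - 0.30, 21.5 + 0.30) = (21.20, 21.80)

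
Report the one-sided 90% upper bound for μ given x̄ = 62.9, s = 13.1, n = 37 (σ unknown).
μ ≤ 65.71

Upper bound (one-sided):
t* = 1.306 (one-sided for 90%)
Upper bound = x̄ + t* · s/√n = 62.9 + 1.306 · 13.1/√37 = 65.71

We are 90% confident that μ ≤ 65.71.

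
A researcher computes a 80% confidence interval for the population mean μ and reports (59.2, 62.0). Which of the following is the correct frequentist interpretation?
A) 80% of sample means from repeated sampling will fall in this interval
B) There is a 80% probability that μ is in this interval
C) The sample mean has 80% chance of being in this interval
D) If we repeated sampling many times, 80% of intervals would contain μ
D

A) Wrong — coverage applies to intervals containing μ, not to future x̄ values.
B) Wrong — μ is fixed; the randomness lives in the interval, not in μ.
C) Wrong — x̄ is observed and sits in the interval by construction.
D) Correct — this is the frequentist long-run coverage interpretation.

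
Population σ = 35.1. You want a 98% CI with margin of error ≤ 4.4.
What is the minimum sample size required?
n ≥ 345

For margin E ≤ 4.4:
n ≥ (z* · σ / E)²
n ≥ (2.326 · 35.1 / 4.4)²
n ≥ 344.29

Minimum n = 345 (rounding up)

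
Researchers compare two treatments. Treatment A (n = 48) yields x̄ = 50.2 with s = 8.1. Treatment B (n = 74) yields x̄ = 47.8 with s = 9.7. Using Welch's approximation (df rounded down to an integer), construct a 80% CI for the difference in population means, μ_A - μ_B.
(0.31, 4.49)

Difference: x̄₁ - x̄₂ = 2.40
SE = √(s₁²/n₁ + s₂²/n₂) = √(8.1²/48 + 9.7²/74) = 1.6243
df = 112.46 → 112 (Welch–Satterthwaite, rounded down)
t* = 1.289

CI: 2.40 ± 1.289 · 1.6243 = 2.40 ± 2.09 = (0.31, 4.49)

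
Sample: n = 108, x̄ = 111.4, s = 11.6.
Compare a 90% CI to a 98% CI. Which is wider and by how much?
98% CI is wider by 1.57

df = 107
90% CI: t* = 1.659, (109.55, 113.25), width = 2 · t* · s/√n = 3.70
98% CI: t* = 2.362, (108.76, 114.04), width = 2 · t* · s/√n = 5.27

The 98% CI is wider by 5.27 - 3.70 = 1.57.
Higher confidence requires a wider interval.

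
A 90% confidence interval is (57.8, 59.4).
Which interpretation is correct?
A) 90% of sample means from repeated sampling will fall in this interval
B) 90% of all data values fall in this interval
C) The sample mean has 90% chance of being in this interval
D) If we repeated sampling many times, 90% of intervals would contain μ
D

A) Wrong — coverage applies to intervals containing μ, not to future x̄ values.
B) Wrong — a CI is about the parameter μ, not individual data values.
C) Wrong — x̄ is observed and sits in the interval by construction.
D) Correct — this is the frequentist long-run coverage interpretation.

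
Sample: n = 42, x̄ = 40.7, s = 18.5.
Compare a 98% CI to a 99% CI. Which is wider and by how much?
99% CI is wider by 1.60

df = 41
98% CI: t* = 2.421, (33.79, 47.61), width = 2 · t* · s/√n = 13.82
99% CI: t* = 2.701, (32.99, 48.41), width = 2 · t* · s/√n = 15.42

The 99% CI is wider by 15.42 - 13.82 = 1.60.
Higher confidence requires a wider interval.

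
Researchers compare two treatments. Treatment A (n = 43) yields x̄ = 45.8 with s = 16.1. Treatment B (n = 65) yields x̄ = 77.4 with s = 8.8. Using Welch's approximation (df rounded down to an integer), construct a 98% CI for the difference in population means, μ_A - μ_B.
(-38.03, -25.17)

Difference: x̄₁ - x̄₂ = -31.60
SE = √(s₁²/n₁ + s₂²/n₂) = √(16.1²/43 + 8.8²/65) = 2.6869
df = 58.74 → 58 (Welch–Satterthwaite, rounded down)
t* = 2.392

CI: -31.60 ± 2.392 · 2.6869 = -31.60 ± 6.43 = (-38.03, -25.17)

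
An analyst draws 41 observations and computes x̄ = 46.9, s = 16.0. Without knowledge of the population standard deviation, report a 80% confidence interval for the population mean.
(43.64, 50.16)

t-interval (σ unknown):
df = n - 1 = 40
t* = 1.303 for 80% confidence

Margin of error = t* · s/√n = 1.303 · 16.0/√41 = 3.26

CI: (43.64, 50.16)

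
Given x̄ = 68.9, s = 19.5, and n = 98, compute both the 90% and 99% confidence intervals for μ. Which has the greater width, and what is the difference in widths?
99% CI is wider by 3.81

df = 97
90% CI: t* = 1.661, (65.63, 72.17), width = 2 · t* · s/√n = 6.54
99% CI: t* = 2.627, (63.73, 74.07), width = 2 · t* · s/√n = 10.35

The 99% CI is wider by 10.35 - 6.54 = 3.81.
Higher confidence requires a wider interval.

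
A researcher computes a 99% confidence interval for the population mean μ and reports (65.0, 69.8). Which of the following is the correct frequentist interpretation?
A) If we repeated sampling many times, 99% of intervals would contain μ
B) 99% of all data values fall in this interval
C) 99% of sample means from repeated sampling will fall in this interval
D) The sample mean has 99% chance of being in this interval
A

A) Correct — this is the frequentist long-run coverage interpretation.
B) Wrong — a CI is about the parameter μ, not individual data values.
C) Wrong — coverage applies to intervals containing μ, not to future x̄ values.
D) Wrong — x̄ is observed and sits in the interval by construction.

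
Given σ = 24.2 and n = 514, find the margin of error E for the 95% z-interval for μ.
Margin of error = 2.09

Margin of error = z* · σ/√n
= 1.960 · 24.2/√514
= 1.960 · 24.2/22.6716
= 2.09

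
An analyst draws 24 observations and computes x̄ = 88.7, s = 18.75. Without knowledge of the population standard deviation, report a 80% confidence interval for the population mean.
(83.65, 93.75)

t-interval (σ unknown):
df = n - 1 = 23
t* = 1.319 for 80% confidence

Margin of error = t* · s/√n = 1.319 · 18.75/√24 = 5.05

CI: (83.65, 93.75)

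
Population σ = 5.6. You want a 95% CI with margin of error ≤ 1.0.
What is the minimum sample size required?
n ≥ 121

For margin E ≤ 1.0:
n ≥ (z* · σ / E)²
n ≥ (1.960 · 5.6 / 1.0)²
n ≥ 120.47

Minimum n = 121 (rounding up)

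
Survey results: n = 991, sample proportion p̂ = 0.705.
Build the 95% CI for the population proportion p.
(0.677, 0.733)

Proportion CI:
SE = √(p̂(1-p̂)/n) = √(0.705 · 0.295 / 991) = 0.01449

z* = 1.960
Margin = z* · SE = 1.960 · 0.01449 = 0.0284

CI: 0.705 ± 0.0284 = (0.677, 0.733)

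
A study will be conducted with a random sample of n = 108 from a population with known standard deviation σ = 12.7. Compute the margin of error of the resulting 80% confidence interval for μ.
Margin of error = 1.57

Margin of error = z* · σ/√n
= 1.282 · 12.7/√108
= 1.282 · 12.7/10.3923
= 1.57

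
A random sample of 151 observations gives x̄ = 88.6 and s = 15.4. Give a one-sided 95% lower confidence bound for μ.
μ ≥ 86.53

Lower bound (one-sided):
t* = 1.655 (one-sided for 95%)
Lower bound = x̄ - t* · s/√n = 88.6 - 1.655 · 15.4/√151 = 86.53

We are 95% confident that μ ≥ 86.53.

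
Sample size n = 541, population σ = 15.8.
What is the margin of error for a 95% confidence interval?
Margin of error = 1.33

Margin of error = z* · σ/√n
= 1.960 · 15.8/√541
= 1.960 · 15.8/23.2594
= 1.33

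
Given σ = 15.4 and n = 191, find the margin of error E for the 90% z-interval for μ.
Margin of error = 1.83

Margin of error = z* · σ/√n
= 1.645 · 15.4/√191
= 1.645 · 15.4/13.8203
= 1.83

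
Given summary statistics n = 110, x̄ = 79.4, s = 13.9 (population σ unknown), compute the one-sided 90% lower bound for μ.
μ ≥ 77.69

Lower bound (one-sided):
t* = 1.289 (one-sided for 90%)
Lower bound = x̄ - t* · s/√n = 79.4 - 1.289 · 13.9/√110 = 77.69

We are 90% confident that μ ≥ 77.69.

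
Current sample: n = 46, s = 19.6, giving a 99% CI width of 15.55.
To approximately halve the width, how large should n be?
n ≈ 184

CI width ∝ 1/√n
To reduce width by factor 2, need √n to grow by 2 → need 2² = 4 times as many samples.

Current: n = 46, width = 15.55
New: n = 184, width ≈ 7.52

Width reduced by factor of 15.55/7.52 = 2.07.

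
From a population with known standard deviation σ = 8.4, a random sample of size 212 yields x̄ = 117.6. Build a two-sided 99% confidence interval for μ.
(116.11, 119.09)

z-interval (σ known):
z* = 2.576 for 99% confidence

Margin of error = z* · σ/√n = 2.576 · 8.4/√212 = 1.49

CI: (117.6 - 1.49, 117.6 + 1.49) = (116.11, 119.09)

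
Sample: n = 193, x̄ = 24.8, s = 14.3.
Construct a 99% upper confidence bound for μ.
μ ≤ 27.21

Upper bound (one-sided):
t* = 2.346 (one-sided for 99%)
Upper bound = x̄ + t* · s/√n = 24.8 + 2.346 · 14.3/√193 = 27.21

We are 99% confident that μ ≤ 27.21.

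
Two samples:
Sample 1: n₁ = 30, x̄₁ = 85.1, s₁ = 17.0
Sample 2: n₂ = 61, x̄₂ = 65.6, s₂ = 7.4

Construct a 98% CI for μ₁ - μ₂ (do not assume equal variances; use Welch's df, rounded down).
(11.58, 27.42)

Difference: x̄₁ - x̄₂ = 19.50
SE = √(s₁²/n₁ + s₂²/n₂) = √(17.0²/30 + 7.4²/61) = 3.2452
df = 34.51 → 34 (Welch–Satterthwaite, rounded down)
t* = 2.441

CI: 19.50 ± 2.441 · 3.2452 = 19.50 ± 7.92 = (11.58, 27.42)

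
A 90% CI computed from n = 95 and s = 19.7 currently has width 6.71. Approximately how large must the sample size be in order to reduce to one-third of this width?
n ≈ 855

CI width ∝ 1/√n
To reduce width by factor 3, need √n to grow by 3 → need 3² = 9 times as many samples.

Current: n = 95, width = 6.71
New: n = 855, width ≈ 2.22

Width reduced by factor of 6.71/2.22 = 3.02.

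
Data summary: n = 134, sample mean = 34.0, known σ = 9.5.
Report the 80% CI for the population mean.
(32.95, 35.05)

z-interval (σ known):
z* = 1.282 for 80% confidence

Margin of error = z* · σ/√n = 1.282 · 9.5/√134 = 1.05

CI: (34.0 - 1.05, 34.0 + 1.05) = (32.95, 35.05)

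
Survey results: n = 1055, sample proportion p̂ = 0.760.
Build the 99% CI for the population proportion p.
(0.726, 0.794)

Proportion CI:
SE = √(p̂(1-p̂)/n) = √(0.760 · 0.240 / 1055) = 0.01315

z* = 2.576
Margin = z* · SE = 2.576 · 0.01315 = 0.0339

CI: 0.760 ± 0.0339 = (0.726, 0.794)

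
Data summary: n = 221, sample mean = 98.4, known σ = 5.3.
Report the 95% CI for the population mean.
(97.70, 99.10)

z-interval (σ known):
z* = 1.960 for 95% confidence

Margin of error = z* · σ/√n = 1.960 · 5.3/√221 = 0.70

CI: (98.4 - 0.70, 98.4 + 0.70) = (97.70, 99.10)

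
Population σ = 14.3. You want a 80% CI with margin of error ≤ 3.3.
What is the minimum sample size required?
n ≥ 31

For margin E ≤ 3.3:
n ≥ (z* · σ / E)²
n ≥ (1.282 · 14.3 / 3.3)²
n ≥ 30.86

Minimum n = 31 (rounding up)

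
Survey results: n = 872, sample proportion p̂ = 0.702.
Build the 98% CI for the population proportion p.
(0.666, 0.738)

Proportion CI:
SE = √(p̂(1-p̂)/n) = √(0.702 · 0.298 / 872) = 0.01549

z* = 2.326
Margin = z* · SE = 2.326 · 0.01549 = 0.0360

CI: 0.702 ± 0.0360 = (0.666, 0.738)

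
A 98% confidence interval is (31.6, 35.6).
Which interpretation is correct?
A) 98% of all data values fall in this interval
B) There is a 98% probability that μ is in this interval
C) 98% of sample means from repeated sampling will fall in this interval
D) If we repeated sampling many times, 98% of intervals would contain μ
D

A) Wrong — a CI is about the parameter μ, not individual data values.
B) Wrong — μ is fixed; the randomness lives in the interval, not in μ.
C) Wrong — coverage applies to intervals containing μ, not to future x̄ values.
D) Correct — this is the frequentist long-run coverage interpretation.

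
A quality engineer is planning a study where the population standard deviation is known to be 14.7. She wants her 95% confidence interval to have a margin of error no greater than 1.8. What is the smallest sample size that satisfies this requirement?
n ≥ 257

For margin E ≤ 1.8:
n ≥ (z* · σ / E)²
n ≥ (1.960 · 14.7 / 1.8)²
n ≥ 256.21

Minimum n = 257 (rounding up)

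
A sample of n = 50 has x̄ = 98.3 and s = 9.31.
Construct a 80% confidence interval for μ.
(96.59, 100.01)

t-interval (σ unknown):
df = n - 1 = 49
t* = 1.299 for 80% confidence

Margin of error = t* · s/√n = 1.299 · 9.31/√50 = 1.71

CI: (96.59, 100.01)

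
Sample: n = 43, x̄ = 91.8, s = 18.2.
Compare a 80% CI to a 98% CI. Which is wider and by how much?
98% CI is wider by 6.19

df = 42
80% CI: t* = 1.302, (88.19, 95.41), width = 2 · t* · s/√n = 7.23
98% CI: t* = 2.418, (85.09, 98.51), width = 2 · t* · s/√n = 13.42

The 98% CI is wider by 13.42 - 7.23 = 6.19.
Higher confidence requires a wider interval.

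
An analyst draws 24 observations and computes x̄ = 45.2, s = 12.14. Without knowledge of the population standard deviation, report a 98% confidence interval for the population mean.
(39.00, 51.40)

t-interval (σ unknown):
df = n - 1 = 23
t* = 2.500 for 98% confidence

Margin of error = t* · s/√n = 2.500 · 12.14/√24 = 6.20

CI: (39.00, 51.40)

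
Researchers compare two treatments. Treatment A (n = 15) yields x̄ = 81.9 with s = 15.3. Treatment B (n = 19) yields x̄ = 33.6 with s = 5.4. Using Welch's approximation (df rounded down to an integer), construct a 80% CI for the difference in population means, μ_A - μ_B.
(42.76, 53.84)

Difference: x̄₁ - x̄₂ = 48.30
SE = √(s₁²/n₁ + s₂²/n₂) = √(15.3²/15 + 5.4²/19) = 4.1401
df = 16.76 → 16 (Welch–Satterthwaite, rounded down)
t* = 1.337

CI: 48.30 ± 1.337 · 4.1401 = 48.30 ± 5.54 = (42.76, 53.84)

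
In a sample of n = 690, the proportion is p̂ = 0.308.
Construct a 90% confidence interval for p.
(0.279, 0.337)

Proportion CI:
SE = √(p̂(1-p̂)/n) = √(0.308 · 0.692 / 690) = 0.01758

z* = 1.645
Margin = z* · SE = 1.645 · 0.01758 = 0.0289

CI: 0.308 ± 0.0289 = (0.279, 0.337)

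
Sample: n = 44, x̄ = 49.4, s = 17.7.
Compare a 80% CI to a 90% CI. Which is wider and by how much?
90% CI is wider by 2.02

df = 43
80% CI: t* = 1.302, (45.93, 52.87), width = 2 · t* · s/√n = 6.95
90% CI: t* = 1.681, (44.91, 53.89), width = 2 · t* · s/√n = 8.97

The 90% CI is wider by 8.97 - 6.95 = 2.02.
Higher confidence requires a wider interval.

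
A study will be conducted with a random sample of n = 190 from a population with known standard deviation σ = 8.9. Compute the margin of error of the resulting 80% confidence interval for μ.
Margin of error = 0.83

Margin of error = z* · σ/√n
= 1.282 · 8.9/√190
= 1.282 · 8.9/13.7840
= 0.83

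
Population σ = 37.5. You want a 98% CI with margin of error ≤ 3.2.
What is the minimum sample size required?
n ≥ 743

For margin E ≤ 3.2:
n ≥ (z* · σ / E)²
n ≥ (2.326 · 37.5 / 3.2)²
n ≥ 742.99

Minimum n = 743 (rounding up)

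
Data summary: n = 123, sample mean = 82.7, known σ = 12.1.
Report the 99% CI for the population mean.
(79.89, 85.51)

z-interval (σ known):
z* = 2.576 for 99% confidence

Margin of error = z* · σ/√n = 2.576 · 12.1/√123 = 2.81

CI: (82.7 - 2.81, 82.7 + 2.81) = (79.89, 85.51)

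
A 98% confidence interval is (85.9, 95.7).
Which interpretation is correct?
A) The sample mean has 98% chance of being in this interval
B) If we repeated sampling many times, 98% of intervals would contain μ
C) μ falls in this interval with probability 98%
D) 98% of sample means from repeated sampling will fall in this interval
B

A) Wrong — x̄ is observed and sits in the interval by construction.
B) Correct — this is the frequentist long-run coverage interpretation.
C) Wrong — μ is fixed; the randomness lives in the interval, not in μ.
D) Wrong — coverage applies to intervals containing μ, not to future x̄ values.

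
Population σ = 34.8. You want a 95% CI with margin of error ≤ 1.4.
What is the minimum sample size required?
n ≥ 2374

For margin E ≤ 1.4:
n ≥ (z* · σ / E)²
n ≥ (1.960 · 34.8 / 1.4)²
n ≥ 2373.64

Minimum n = 2374 (rounding up)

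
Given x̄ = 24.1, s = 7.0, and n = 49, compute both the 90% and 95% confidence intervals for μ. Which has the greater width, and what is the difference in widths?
95% CI is wider by 0.67

df = 48
90% CI: t* = 1.677, (22.42, 25.78), width = 2 · t* · s/√n = 3.35
95% CI: t* = 2.011, (22.09, 26.11), width = 2 · t* · s/√n = 4.02

The 95% CI is wider by 4.02 - 3.35 = 0.67.
Higher confidence requires a wider interval.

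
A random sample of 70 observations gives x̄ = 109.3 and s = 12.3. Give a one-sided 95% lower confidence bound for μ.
μ ≥ 106.85

Lower bound (one-sided):
t* = 1.667 (one-sided for 95%)
Lower bound = x̄ - t* · s/√n = 109.3 - 1.667 · 12.3/√70 = 106.85

We are 95% confident that μ ≥ 106.85.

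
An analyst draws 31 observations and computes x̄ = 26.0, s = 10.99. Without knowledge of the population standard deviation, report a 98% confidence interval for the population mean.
(21.15, 30.85)

t-interval (σ unknown):
df = n - 1 = 30
t* = 2.457 for 98% confidence

Margin of error = t* · s/√n = 2.457 · 10.99/√31 = 4.85

CI: (21.15, 30.85)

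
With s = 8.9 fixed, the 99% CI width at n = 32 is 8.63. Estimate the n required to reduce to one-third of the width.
n ≈ 288

CI width ∝ 1/√n
To reduce width by factor 3, need √n to grow by 3 → need 3² = 9 times as many samples.

Current: n = 32, width = 8.63
New: n = 288, width ≈ 2.72

Width reduced by factor of 8.63/2.72 = 3.17.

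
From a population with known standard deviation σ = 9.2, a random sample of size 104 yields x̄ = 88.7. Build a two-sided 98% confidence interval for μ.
(86.60, 90.80)

z-interval (σ known):
z* = 2.326 for 98% confidence

Margin of error = z* · σ/√n = 2.326 · 9.2/√104 = 2.10

CI: (88.7 - 2.10, 88.7 + 2.10) = (86.60, 90.80)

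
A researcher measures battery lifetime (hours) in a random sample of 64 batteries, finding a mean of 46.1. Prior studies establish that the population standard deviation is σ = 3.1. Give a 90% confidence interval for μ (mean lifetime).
(45.46, 46.74)

z-interval (σ known):
z* = 1.645 for 90% confidence

Margin of error = z* · σ/√n = 1.645 · 3.1/√64 = 0.64

CI: (46.1 - 0.64, 46.1 + 0.64) = (45.46, 46.74)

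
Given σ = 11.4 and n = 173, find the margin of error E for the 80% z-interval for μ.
Margin of error = 1.11

Margin of error = z* · σ/√n
= 1.282 · 11.4/√173
= 1.282 · 11.4/13.1529
= 1.11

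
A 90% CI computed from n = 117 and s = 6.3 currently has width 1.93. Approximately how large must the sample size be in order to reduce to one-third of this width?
n ≈ 1053

CI width ∝ 1/√n
To reduce width by factor 3, need √n to grow by 3 → need 3² = 9 times as many samples.

Current: n = 117, width = 1.93
New: n = 1053, width ≈ 0.64

Width reduced by factor of 1.93/0.64 = 3.02.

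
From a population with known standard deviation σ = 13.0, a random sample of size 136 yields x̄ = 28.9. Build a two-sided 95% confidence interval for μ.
(26.72, 31.08)

z-interval (σ known):
z* = 1.960 for 95% confidence

Margin of error = z* · σ/√n = 1.960 · 13.0/√136 = 2.18

CI: (28.9 - 2.18, 28.9 + 2.18) = (26.72, 31.08)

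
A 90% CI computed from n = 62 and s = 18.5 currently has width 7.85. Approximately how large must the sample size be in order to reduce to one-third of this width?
n ≈ 558

CI width ∝ 1/√n
To reduce width by factor 3, need √n to grow by 3 → need 3² = 9 times as many samples.

Current: n = 62, width = 7.85
New: n = 558, width ≈ 2.58

Width reduced by factor of 7.85/2.58 = 3.04.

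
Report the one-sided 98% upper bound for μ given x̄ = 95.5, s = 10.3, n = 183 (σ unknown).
μ ≤ 97.08

Upper bound (one-sided):
t* = 2.069 (one-sided for 98%)
Upper bound = x̄ + t* · s/√n = 95.5 + 2.069 · 10.3/√183 = 97.08

We are 98% confident that μ ≤ 97.08.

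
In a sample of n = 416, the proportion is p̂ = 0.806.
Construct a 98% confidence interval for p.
(0.761, 0.851)

Proportion CI:
SE = √(p̂(1-p̂)/n) = √(0.806 · 0.194 / 416) = 0.01939

z* = 2.326
Margin = z* · SE = 2.326 · 0.01939 = 0.0451

CI: 0.806 ± 0.0451 = (0.761, 0.851)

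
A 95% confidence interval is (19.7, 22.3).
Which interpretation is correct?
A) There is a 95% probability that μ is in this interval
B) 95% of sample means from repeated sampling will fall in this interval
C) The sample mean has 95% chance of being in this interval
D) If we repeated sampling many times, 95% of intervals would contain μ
D

A) Wrong — μ is fixed; the randomness lives in the interval, not in μ.
B) Wrong — coverage applies to intervals containing μ, not to future x̄ values.
C) Wrong — x̄ is observed and sits in the interval by construction.
D) Correct — this is the frequentist long-run coverage interpretation.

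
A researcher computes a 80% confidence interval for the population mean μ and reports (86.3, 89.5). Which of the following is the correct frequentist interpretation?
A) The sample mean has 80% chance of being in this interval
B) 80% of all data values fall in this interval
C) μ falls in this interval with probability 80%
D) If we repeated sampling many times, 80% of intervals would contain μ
D

A) Wrong — x̄ is observed and sits in the interval by construction.
B) Wrong — a CI is about the parameter μ, not individual data values.
C) Wrong — μ is fixed; the randomness lives in the interval, not in μ.
D) Correct — this is the frequentist long-run coverage interpretation.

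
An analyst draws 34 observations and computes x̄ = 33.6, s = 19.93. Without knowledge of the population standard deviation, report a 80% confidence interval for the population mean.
(29.13, 38.07)

t-interval (σ unknown):
df = n - 1 = 33
t* = 1.308 for 80% confidence

Margin of error = t* · s/√n = 1.308 · 19.93/√34 = 4.47

CI: (29.13, 38.07)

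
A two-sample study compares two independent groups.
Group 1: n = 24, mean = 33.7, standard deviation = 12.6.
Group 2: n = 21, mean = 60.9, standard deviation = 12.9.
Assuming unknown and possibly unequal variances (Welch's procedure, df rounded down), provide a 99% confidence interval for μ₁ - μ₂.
(-37.50, -16.90)

Difference: x̄₁ - x̄₂ = -27.20
SE = √(s₁²/n₁ + s₂²/n₂) = √(12.6²/24 + 12.9²/21) = 3.8130
df = 41.92 → 41 (Welch–Satterthwaite, rounded down)
t* = 2.701

CI: -27.20 ± 2.701 · 3.8130 = -27.20 ± 10.30 = (-37.50, -16.90)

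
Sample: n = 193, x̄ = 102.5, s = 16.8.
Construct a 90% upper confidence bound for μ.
μ ≤ 104.06

Upper bound (one-sided):
t* = 1.286 (one-sided for 90%)
Upper bound = x̄ + t* · s/√n = 102.5 + 1.286 · 16.8/√193 = 104.06

We are 90% confident that μ ≤ 104.06.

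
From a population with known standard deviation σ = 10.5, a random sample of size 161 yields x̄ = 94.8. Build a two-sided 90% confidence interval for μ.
(93.44, 96.16)

z-interval (σ known):
z* = 1.645 for 90% confidence

Margin of error = z* · σ/√n = 1.645 · 10.5/√161 = 1.36

CI: (94.8 - 1.36, 94.8 + 1.36) = (93.44, 96.16)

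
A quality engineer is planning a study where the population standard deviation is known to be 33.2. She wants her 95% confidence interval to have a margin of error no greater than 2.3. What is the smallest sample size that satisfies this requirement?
n ≥ 801

For margin E ≤ 2.3:
n ≥ (z* · σ / E)²
n ≥ (1.960 · 33.2 / 2.3)²
n ≥ 800.45

Minimum n = 801 (rounding up)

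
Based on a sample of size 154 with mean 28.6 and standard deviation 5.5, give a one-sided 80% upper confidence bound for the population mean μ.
μ ≤ 28.97

Upper bound (one-sided):
t* = 0.844 (one-sided for 80%)
Upper bound = x̄ + t* · s/√n = 28.6 + 0.844 · 5.5/√154 = 28.97

We are 80% confident that μ ≤ 28.97.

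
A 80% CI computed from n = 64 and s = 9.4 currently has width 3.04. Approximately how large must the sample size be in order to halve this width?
n ≈ 256

CI width ∝ 1/√n
To reduce width by factor 2, need √n to grow by 2 → need 2² = 4 times as many samples.

Current: n = 64, width = 3.04
New: n = 256, width ≈ 1.51

Width reduced by factor of 3.04/1.51 = 2.01.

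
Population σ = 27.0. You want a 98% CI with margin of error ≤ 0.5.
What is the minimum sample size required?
n ≥ 15777

For margin E ≤ 0.5:
n ≥ (z* · σ / E)²
n ≥ (2.326 · 27.0 / 0.5)²
n ≥ 15776.36

Minimum n = 15777 (rounding up)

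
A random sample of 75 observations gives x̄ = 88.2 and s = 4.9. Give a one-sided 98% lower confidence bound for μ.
μ ≥ 87.02

Lower bound (one-sided):
t* = 2.091 (one-sided for 98%)
Lower bound = x̄ - t* · s/√n = 88.2 - 2.091 · 4.9/√75 = 87.02

We are 98% confident that μ ≥ 87.02.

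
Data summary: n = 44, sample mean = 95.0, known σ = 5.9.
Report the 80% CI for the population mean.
(93.86, 96.14)

z-interval (σ known):
z* = 1.282 for 80% confidence

Margin of error = z* · σ/√n = 1.282 · 5.9/√44 = 1.14

CI: (95.0 - 1.14, 95.0 + 1.14) = (93.86, 96.14)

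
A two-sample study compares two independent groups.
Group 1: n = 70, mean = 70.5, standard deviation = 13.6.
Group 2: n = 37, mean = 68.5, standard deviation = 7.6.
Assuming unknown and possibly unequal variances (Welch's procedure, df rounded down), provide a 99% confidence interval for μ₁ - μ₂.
(-3.38, 7.38)

Difference: x̄₁ - x̄₂ = 2.00
SE = √(s₁²/n₁ + s₂²/n₂) = √(13.6²/70 + 7.6²/37) = 2.0502
df = 104.62 → 104 (Welch–Satterthwaite, rounded down)
t* = 2.624

CI: 2.00 ± 2.624 · 2.0502 = 2.00 ± 5.38 = (-3.38, 7.38)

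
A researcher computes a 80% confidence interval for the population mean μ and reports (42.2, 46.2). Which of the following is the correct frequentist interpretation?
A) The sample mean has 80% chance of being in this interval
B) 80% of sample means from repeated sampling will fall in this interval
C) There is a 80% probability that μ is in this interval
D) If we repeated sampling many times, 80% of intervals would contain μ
D

A) Wrong — x̄ is observed and sits in the interval by construction.
B) Wrong — coverage applies to intervals containing μ, not to future x̄ values.
C) Wrong — μ is fixed; the randomness lives in the interval, not in μ.
D) Correct — this is the frequentist long-run coverage interpretation.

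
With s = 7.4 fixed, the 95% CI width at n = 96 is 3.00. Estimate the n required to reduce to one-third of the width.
n ≈ 864

CI width ∝ 1/√n
To reduce width by factor 3, need √n to grow by 3 → need 3² = 9 times as many samples.

Current: n = 96, width = 3.00
New: n = 864, width ≈ 0.99

Width reduced by factor of 3.00/0.99 = 3.03.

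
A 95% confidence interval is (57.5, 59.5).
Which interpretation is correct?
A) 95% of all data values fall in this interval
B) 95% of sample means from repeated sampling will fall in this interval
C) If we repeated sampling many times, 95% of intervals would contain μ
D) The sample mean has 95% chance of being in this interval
C

A) Wrong — a CI is about the parameter μ, not individual data values.
B) Wrong — coverage applies to intervals containing μ, not to future x̄ values.
C) Correct — this is the frequentist long-run coverage interpretation.
D) Wrong — x̄ is observed and sits in the interval by construction.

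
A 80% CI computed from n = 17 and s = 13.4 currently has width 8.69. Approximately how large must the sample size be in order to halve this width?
n ≈ 68

CI width ∝ 1/√n
To reduce width by factor 2, need √n to grow by 2 → need 2² = 4 times as many samples.

Current: n = 17, width = 8.69
New: n = 68, width ≈ 4.21

Width reduced by factor of 8.69/4.21 = 2.06.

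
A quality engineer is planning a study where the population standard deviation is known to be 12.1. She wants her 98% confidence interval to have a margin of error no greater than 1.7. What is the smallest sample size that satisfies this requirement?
n ≥ 275

For margin E ≤ 1.7:
n ≥ (z* · σ / E)²
n ≥ (2.326 · 12.1 / 1.7)²
n ≥ 274.09

Minimum n = 275 (rounding up)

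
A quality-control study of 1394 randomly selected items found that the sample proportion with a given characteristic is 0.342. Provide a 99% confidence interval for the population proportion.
(0.309, 0.375)

Proportion CI:
SE = √(p̂(1-p̂)/n) = √(0.342 · 0.658 / 1394) = 0.01271

z* = 2.576
Margin = z* · SE = 2.576 · 0.01271 = 0.0327

CI: 0.342 ± 0.0327 = (0.309, 0.375)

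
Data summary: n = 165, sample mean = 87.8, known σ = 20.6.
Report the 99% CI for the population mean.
(83.67, 91.93)

z-interval (σ known):
z* = 2.576 for 99% confidence

Margin of error = z* · σ/√n = 2.576 · 20.6/√165 = 4.13

CI: (87.8 - 4.13, 87.8 + 4.13) = (83.67, 91.93)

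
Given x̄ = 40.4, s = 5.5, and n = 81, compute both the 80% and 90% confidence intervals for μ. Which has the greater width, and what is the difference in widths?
90% CI is wider by 0.45

df = 80
80% CI: t* = 1.292, (39.61, 41.19), width = 2 · t* · s/√n = 1.58
90% CI: t* = 1.664, (39.38, 41.42), width = 2 · t* · s/√n = 2.03

The 90% CI is wider by 2.03 - 1.58 = 0.45.
Higher confidence requires a wider interval.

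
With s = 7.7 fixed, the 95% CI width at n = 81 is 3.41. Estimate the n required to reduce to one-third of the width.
n ≈ 729

CI width ∝ 1/√n
To reduce width by factor 3, need √n to grow by 3 → need 3² = 9 times as many samples.

Current: n = 81, width = 3.41
New: n = 729, width ≈ 1.12

Width reduced by factor of 3.41/1.12 = 3.04.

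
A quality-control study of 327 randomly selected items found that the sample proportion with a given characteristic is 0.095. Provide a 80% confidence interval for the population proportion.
(0.074, 0.116)

Proportion CI:
SE = √(p̂(1-p̂)/n) = √(0.095 · 0.905 / 327) = 0.01621

z* = 1.282
Margin = z* · SE = 1.282 · 0.01621 = 0.0208

CI: 0.095 ± 0.0208 = (0.074, 0.116)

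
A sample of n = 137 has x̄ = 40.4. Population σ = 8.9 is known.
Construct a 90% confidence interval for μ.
(39.15, 41.65)

z-interval (σ known):
z* = 1.645 for 90% confidence

Margin of error = z* · σ/√n = 1.645 · 8.9/√137 = 1.25

CI: (40.4 - 1.25, 40.4 + 1.25) = (39.15, 41.65)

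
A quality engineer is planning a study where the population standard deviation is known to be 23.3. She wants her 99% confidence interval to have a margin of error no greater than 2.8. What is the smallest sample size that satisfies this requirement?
n ≥ 460

For margin E ≤ 2.8:
n ≥ (z* · σ / E)²
n ≥ (2.576 · 23.3 / 2.8)²
n ≥ 459.50

Minimum n = 460 (rounding up)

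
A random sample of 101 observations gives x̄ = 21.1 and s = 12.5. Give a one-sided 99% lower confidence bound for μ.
μ ≥ 18.16

Lower bound (one-sided):
t* = 2.364 (one-sided for 99%)
Lower bound = x̄ - t* · s/√n = 21.1 - 2.364 · 12.5/√101 = 18.16

We are 99% confident that μ ≥ 18.16.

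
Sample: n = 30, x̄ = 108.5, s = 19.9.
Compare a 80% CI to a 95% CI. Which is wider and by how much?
95% CI is wider by 5.33

df = 29
80% CI: t* = 1.311, (103.74, 113.26), width = 2 · t* · s/√n = 9.53
95% CI: t* = 2.045, (101.07, 115.93), width = 2 · t* · s/√n = 14.86

The 95% CI is wider by 14.86 - 9.53 = 5.33.
Higher confidence requires a wider interval.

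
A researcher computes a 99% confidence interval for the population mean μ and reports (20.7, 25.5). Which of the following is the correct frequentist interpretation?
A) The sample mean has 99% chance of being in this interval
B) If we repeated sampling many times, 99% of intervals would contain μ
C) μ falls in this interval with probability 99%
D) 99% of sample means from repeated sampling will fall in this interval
B

A) Wrong — x̄ is observed and sits in the interval by construction.
B) Correct — this is the frequentist long-run coverage interpretation.
C) Wrong — μ is fixed; the randomness lives in the interval, not in μ.
D) Wrong — coverage applies to intervals containing μ, not to future x̄ values.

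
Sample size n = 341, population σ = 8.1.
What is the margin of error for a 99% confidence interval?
Margin of error = 1.13

Margin of error = z* · σ/√n
= 2.576 · 8.1/√341
= 2.576 · 8.1/18.4662
= 1.13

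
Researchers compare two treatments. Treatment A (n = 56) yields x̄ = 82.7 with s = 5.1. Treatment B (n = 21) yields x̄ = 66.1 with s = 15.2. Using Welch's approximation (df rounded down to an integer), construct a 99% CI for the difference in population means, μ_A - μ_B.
(7.01, 26.19)

Difference: x̄₁ - x̄₂ = 16.60
SE = √(s₁²/n₁ + s₂²/n₂) = √(5.1²/56 + 15.2²/21) = 3.3862
df = 21.71 → 21 (Welch–Satterthwaite, rounded down)
t* = 2.831

CI: 16.60 ± 2.831 · 3.3862 = 16.60 ± 9.59 = (7.01, 26.19)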